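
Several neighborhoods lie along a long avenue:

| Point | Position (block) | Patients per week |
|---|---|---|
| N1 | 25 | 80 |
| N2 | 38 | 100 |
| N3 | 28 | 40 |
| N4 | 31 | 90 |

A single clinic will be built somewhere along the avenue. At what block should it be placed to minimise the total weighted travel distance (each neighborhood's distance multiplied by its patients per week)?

For a sum of weighted absolute distances on a line, the optimum is the weighted median (not the mean). Total weight W = 310; half-weight = 155.
Sort by position and accumulate weight:
  block 25 (N1, w=80) → cum 80
  block 28 (N3, w=40) → cum 120
  block 31 (N4, w=90) → cum 210  ≥ 155 → median here
  block 38 (N2, w=100) → cum 310
Optimal location: block 31.

x = 31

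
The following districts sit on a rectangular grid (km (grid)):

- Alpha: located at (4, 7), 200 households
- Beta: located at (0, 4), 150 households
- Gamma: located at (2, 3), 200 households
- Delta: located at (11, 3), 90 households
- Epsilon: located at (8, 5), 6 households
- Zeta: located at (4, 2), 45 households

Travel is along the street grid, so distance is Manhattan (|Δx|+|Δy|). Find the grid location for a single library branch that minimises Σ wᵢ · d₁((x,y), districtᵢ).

Manhattan distance separates: Σwᵢ(|x−xᵢ|+|y−yᵢ|) = Σwᵢ|x−xᵢ| + Σwᵢ|y−yᵢ|, so x and y are optimised independently as 1-D weighted medians.
Total weight W = 691; half = 345.5.
x-coordinate, sorted with cumulative weight:
  x=0 (Beta, w=150) cum 150
  x=2 (Gamma, w=200) cum 350  ← median
  x=4 (Alpha, w=200) cum 550
  x=4 (Zeta, w=45) cum 595
  x=8 (Epsilon, w=6) cum 601
  x=11 (Delta, w=90) cum 691
⇒ x* = 2
y-coordinate, sorted with cumulative weight:
  y=2 (Zeta, w=45) cum 45
  y=3 (Gamma, w=200) cum 245
  y=3 (Delta, w=90) cum 335
  y=4 (Beta, w=150) cum 485  ← median
  y=5 (Epsilon, w=6) cum 491
  y=7 (Alpha, w=200) cum 691
⇒ y* = 4

(2, 4)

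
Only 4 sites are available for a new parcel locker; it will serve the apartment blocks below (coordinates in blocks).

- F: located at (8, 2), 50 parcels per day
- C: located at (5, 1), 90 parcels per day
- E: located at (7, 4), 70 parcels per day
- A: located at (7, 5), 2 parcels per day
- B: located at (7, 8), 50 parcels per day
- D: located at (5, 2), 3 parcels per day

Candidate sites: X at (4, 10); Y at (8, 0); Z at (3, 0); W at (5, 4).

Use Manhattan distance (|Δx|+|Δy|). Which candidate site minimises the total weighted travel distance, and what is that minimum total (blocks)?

W, total 972 blocks

Total weighted distance at each candidate:
  X (4, 10): total = 2423
  Y (8, 0): total = 1287
  Z (3, 0): total = 1810
  W (5, 4): total = 972
Minimum is at W with total 972 blocks.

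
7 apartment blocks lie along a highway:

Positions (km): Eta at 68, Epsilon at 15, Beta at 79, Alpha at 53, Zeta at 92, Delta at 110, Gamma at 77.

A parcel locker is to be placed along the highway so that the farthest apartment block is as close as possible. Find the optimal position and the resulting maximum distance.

location 62.5, max distance 47.5

The 1-center on a line is the midpoint of the two extreme points: leftmost at 15, rightmost at 110.
Optimal location = (15 + 110)/2 = 62.5; maximum distance = (110 − 15)/2 = 47.5.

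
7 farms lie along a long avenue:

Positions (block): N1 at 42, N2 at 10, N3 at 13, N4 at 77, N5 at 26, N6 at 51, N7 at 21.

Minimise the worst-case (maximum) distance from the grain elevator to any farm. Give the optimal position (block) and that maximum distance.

location 43.5, max distance 33.5

The 1-center on a line is the midpoint of the two extreme points: leftmost at 10, rightmost at 77.
Optimal location = (10 + 77)/2 = 43.5; maximum distance = (77 − 10)/2 = 33.5.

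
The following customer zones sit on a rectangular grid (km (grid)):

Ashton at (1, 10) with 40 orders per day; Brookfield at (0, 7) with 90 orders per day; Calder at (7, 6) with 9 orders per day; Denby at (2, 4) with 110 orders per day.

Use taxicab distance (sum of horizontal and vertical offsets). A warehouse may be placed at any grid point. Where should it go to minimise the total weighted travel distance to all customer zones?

(1, 7)

Manhattan distance separates: Σwᵢ(|x−xᵢ|+|y−yᵢ|) = Σwᵢ|x−xᵢ| + Σwᵢ|y−yᵢ|, so x and y are optimised independently as 1-D weighted medians.
Total weight W = 249; half = 124.5.
x-coordinate, sorted with cumulative weight:
  x=0 (Brookfield, w=90) cum 90
  x=1 (Ashton, w=40) cum 130  ← median
  x=2 (Denby, w=110) cum 240
  x=7 (Calder, w=9) cum 249
⇒ x* = 1
y-coordinate, sorted with cumulative weight:
  y=4 (Denby, w=110) cum 110
  y=6 (Calder, w=9) cum 119
  y=7 (Brookfield, w=90) cum 209  ← median
  y=10 (Ashton, w=40) cum 249
⇒ y* = 7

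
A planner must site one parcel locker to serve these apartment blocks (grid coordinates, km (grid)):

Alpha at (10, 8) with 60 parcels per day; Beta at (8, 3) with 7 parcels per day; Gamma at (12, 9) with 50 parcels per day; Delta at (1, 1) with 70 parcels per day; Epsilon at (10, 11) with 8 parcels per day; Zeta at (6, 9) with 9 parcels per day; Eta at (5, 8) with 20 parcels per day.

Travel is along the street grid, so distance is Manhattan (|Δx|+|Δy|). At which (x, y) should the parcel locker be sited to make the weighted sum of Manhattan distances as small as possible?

(10, 8)

Manhattan distance separates: Σwᵢ(|x−xᵢ|+|y−yᵢ|) = Σwᵢ|x−xᵢ| + Σwᵢ|y−yᵢ|, so x and y are optimised independently as 1-D weighted medians.
Total weight W = 224; half = 112.
x-coordinate, sorted with cumulative weight:
  x=1 (Delta, w=70) cum 70
  x=5 (Eta, w=20) cum 90
  x=6 (Zeta, w=9) cum 99
  x=8 (Beta, w=7) cum 106
  x=10 (Alpha, w=60) cum 166  ← median
  x=10 (Epsilon, w=8) cum 174
  x=12 (Gamma, w=50) cum 224
⇒ x* = 10
y-coordinate, sorted with cumulative weight:
  y=1 (Delta, w=70) cum 70
  y=3 (Beta, w=7) cum 77
  y=8 (Alpha, w=60) cum 137  ← median
  y=8 (Eta, w=20) cum 157
  y=9 (Gamma, w=50) cum 207
  y=9 (Zeta, w=9) cum 216
  y=11 (Epsilon, w=8) cum 224
⇒ y* = 8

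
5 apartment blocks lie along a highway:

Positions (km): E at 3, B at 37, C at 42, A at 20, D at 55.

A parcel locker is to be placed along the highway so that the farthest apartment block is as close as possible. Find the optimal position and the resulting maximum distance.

location 29, max distance 26

The 1-center on a line is the midpoint of the two extreme points: leftmost at 3, rightmost at 55.
Optimal location = (3 + 55)/2 = 29; maximum distance = (55 − 3)/2 = 26.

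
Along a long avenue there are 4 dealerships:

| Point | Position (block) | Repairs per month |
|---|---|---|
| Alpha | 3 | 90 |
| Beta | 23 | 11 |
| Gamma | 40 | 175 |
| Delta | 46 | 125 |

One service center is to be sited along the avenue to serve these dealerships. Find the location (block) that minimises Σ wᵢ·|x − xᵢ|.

x = 40

For a sum of weighted absolute distances on a line, the optimum is the weighted median (not the mean). Total weight W = 401; half-weight = 200.5.
Sort by position and accumulate weight:
  block 3 (Alpha, w=90) → cum 90
  block 23 (Beta, w=11) → cum 101
  block 40 (Gamma, w=175) → cum 276  ≥ 200.5 → median here
  block 46 (Delta, w=125) → cum 401
Optimal location: block 40.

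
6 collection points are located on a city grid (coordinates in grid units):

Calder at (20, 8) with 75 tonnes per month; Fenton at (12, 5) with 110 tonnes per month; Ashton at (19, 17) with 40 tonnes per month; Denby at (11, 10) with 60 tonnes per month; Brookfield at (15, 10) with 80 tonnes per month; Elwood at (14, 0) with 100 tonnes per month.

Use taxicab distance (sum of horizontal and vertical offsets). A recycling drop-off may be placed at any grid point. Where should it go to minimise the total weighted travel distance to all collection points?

(14, 8)

Manhattan distance separates: Σwᵢ(|x−xᵢ|+|y−yᵢ|) = Σwᵢ|x−xᵢ| + Σwᵢ|y−yᵢ|, so x and y are optimised independently as 1-D weighted medians.
Total weight W = 465; half = 232.5.
x-coordinate, sorted with cumulative weight:
  x=11 (Denby, w=60) cum 60
  x=12 (Fenton, w=110) cum 170
  x=14 (Elwood, w=100) cum 270  ← median
  x=15 (Brookfield, w=80) cum 350
  x=19 (Ashton, w=40) cum 390
  x=20 (Calder, w=75) cum 465
⇒ x* = 14
y-coordinate, sorted with cumulative weight:
  y=0 (Elwood, w=100) cum 100
  y=5 (Fenton, w=110) cum 210
  y=8 (Calder, w=75) cum 285  ← median
  y=10 (Denby, w=60) cum 345
  y=10 (Brookfield, w=80) cum 425
  y=17 (Ashton, w=40) cum 465
⇒ y* = 8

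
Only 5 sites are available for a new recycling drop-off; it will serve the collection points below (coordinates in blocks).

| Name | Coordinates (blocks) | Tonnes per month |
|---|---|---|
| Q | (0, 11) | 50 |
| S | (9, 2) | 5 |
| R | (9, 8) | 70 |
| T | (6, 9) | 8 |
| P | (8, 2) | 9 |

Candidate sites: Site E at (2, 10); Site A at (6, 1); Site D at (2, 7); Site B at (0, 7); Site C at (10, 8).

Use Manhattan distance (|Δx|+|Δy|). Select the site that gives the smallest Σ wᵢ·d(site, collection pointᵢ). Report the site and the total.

Site C, total 867 blocks

Total weighted distance at each candidate:
  Site E (2, 10): total = 1021
  Site A (6, 1): total = 1611
  Site D (2, 7): total = 1067
  Site B (0, 7): total = 1151
  Site C (10, 8): total = 867
Minimum is at Site C with total 867 blocks.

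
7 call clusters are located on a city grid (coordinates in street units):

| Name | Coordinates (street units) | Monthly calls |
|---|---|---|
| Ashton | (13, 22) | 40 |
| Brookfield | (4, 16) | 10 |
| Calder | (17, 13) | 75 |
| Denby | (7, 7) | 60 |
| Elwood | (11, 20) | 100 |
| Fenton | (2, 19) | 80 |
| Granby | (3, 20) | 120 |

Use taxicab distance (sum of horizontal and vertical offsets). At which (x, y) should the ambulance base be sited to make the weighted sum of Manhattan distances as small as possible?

(7, 20)

Manhattan distance separates: Σwᵢ(|x−xᵢ|+|y−yᵢ|) = Σwᵢ|x−xᵢ| + Σwᵢ|y−yᵢ|, so x and y are optimised independently as 1-D weighted medians.
Total weight W = 485; half = 242.5.
x-coordinate, sorted with cumulative weight:
  x=2 (Fenton, w=80) cum 80
  x=3 (Granby, w=120) cum 200
  x=4 (Brookfield, w=10) cum 210
  x=7 (Denby, w=60) cum 270  ← median
  x=11 (Elwood, w=100) cum 370
  x=13 (Ashton, w=40) cum 410
  x=17 (Calder, w=75) cum 485
⇒ x* = 7
y-coordinate, sorted with cumulative weight:
  y=7 (Denby, w=60) cum 60
  y=13 (Calder, w=75) cum 135
  y=16 (Brookfield, w=10) cum 145
  y=19 (Fenton, w=80) cum 225
  y=20 (Elwood, w=100) cum 325  ← median
  y=20 (Granby, w=120) cum 445
  y=22 (Ashton, w=40) cum 485
⇒ y* = 20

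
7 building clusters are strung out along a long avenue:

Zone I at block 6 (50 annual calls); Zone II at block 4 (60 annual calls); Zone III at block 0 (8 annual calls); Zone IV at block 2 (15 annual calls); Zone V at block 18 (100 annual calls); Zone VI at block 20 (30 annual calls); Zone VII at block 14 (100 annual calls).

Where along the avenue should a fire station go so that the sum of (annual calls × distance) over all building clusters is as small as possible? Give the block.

x = 14

For a sum of weighted absolute distances on a line, the optimum is the weighted median (not the mean). Total weight W = 363; half-weight = 181.5.
Sort by position and accumulate weight:
  block 0 (Zone III, w=8) → cum 8
  block 2 (Zone IV, w=15) → cum 23
  block 4 (Zone II, w=60) → cum 83
  block 6 (Zone I, w=50) → cum 133
  block 14 (Zone VII, w=100) → cum 233  ≥ 181.5 → median here
  block 18 (Zone V, w=100) → cum 333
  block 20 (Zone VI, w=30) → cum 363
Optimal location: block 14.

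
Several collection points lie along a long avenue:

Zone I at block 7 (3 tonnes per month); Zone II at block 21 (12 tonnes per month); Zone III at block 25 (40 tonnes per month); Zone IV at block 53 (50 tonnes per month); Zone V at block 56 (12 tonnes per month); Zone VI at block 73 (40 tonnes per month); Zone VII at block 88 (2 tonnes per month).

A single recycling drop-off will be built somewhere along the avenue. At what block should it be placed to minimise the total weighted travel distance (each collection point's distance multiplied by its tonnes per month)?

x = 53

For a sum of weighted absolute distances on a line, the optimum is the weighted median (not the mean). Total weight W = 159; half-weight = 79.5.
Sort by position and accumulate weight:
  block 7 (Zone I, w=3) → cum 3
  block 21 (Zone II, w=12) → cum 15
  block 25 (Zone III, w=40) → cum 55
  block 53 (Zone IV, w=50) → cum 105  ≥ 79.5 → median here
  block 56 (Zone V, w=12) → cum 117
  block 73 (Zone VI, w=40) → cum 157
  block 88 (Zone VII, w=2) → cum 159
Optimal location: block 53.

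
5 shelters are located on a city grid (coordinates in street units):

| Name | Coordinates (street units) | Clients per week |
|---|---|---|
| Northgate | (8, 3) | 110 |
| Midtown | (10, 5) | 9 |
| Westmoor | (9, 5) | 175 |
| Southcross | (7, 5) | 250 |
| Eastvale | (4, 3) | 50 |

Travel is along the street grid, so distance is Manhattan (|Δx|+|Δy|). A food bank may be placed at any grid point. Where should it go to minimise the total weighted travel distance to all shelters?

Manhattan distance separates: Σwᵢ(|x−xᵢ|+|y−yᵢ|) = Σwᵢ|x−xᵢ| + Σwᵢ|y−yᵢ|, so x and y are optimised independently as 1-D weighted medians.
Total weight W = 594; half = 297.
x-coordinate, sorted with cumulative weight:
  x=4 (Eastvale, w=50) cum 50
  x=7 (Southcross, w=250) cum 300  ← median
  x=8 (Northgate, w=110) cum 410
  x=9 (Westmoor, w=175) cum 585
  x=10 (Midtown, w=9) cum 594
⇒ x* = 7
y-coordinate, sorted with cumulative weight:
  y=3 (Northgate, w=110) cum 110
  y=3 (Eastvale, w=50) cum 160
  y=5 (Midtown, w=9) cum 169
  y=5 (Westmoor, w=175) cum 344  ← median
  y=5 (Southcross, w=250) cum 594
⇒ y* = 5

(7, 5)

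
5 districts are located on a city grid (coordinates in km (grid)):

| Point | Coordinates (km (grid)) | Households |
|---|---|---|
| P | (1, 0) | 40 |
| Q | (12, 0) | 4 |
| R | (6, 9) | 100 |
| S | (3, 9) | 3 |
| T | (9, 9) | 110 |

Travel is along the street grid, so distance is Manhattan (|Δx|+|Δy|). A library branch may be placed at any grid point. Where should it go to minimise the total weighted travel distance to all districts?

(6, 9)

Manhattan distance separates: Σwᵢ(|x−xᵢ|+|y−yᵢ|) = Σwᵢ|x−xᵢ| + Σwᵢ|y−yᵢ|, so x and y are optimised independently as 1-D weighted medians.
Total weight W = 257; half = 128.5.
x-coordinate, sorted with cumulative weight:
  x=1 (P, w=40) cum 40
  x=3 (S, w=3) cum 43
  x=6 (R, w=100) cum 143  ← median
  x=9 (T, w=110) cum 253
  x=12 (Q, w=4) cum 257
⇒ x* = 6
y-coordinate, sorted with cumulative weight:
  y=0 (P, w=40) cum 40
  y=0 (Q, w=4) cum 44
  y=9 (R, w=100) cum 144  ← median
  y=9 (S, w=3) cum 147
  y=9 (T, w=110) cum 257
⇒ y* = 9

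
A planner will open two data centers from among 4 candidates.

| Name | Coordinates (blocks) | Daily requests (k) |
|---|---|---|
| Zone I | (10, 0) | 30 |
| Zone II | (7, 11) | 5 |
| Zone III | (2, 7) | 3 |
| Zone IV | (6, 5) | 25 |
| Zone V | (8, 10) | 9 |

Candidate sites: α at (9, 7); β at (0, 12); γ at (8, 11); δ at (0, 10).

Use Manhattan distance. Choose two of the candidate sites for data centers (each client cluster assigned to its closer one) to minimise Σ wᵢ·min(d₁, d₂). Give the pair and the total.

Evaluate every pair (each demand assigned to the nearer of the two):
  {α, γ}: total = 400
  {α, δ}: total = 446
  {α, β}: total = 452
  {γ, δ}: total = 619
  {β, γ}: total = 625
  {β, δ}: total = 1002
Best pair: {α, γ} with total 400.

{α, γ}, total 400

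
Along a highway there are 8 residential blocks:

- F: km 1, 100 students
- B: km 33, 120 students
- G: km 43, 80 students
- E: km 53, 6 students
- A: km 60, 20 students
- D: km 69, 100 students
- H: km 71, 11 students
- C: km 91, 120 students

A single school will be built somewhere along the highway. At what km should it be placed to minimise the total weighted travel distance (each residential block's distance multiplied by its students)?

For a sum of weighted absolute distances on a line, the optimum is the weighted median (not the mean). Total weight W = 557; half-weight = 278.5.
Sort by position and accumulate weight:
  km 1 (F, w=100) → cum 100
  km 33 (B, w=120) → cum 220
  km 43 (G, w=80) → cum 300  ≥ 278.5 → median here
  km 53 (E, w=6) → cum 306
  km 60 (A, w=20) → cum 326
  km 69 (D, w=100) → cum 426
  km 71 (H, w=11) → cum 437
  km 91 (C, w=120) → cum 557
Optimal location: km 43.

x = 43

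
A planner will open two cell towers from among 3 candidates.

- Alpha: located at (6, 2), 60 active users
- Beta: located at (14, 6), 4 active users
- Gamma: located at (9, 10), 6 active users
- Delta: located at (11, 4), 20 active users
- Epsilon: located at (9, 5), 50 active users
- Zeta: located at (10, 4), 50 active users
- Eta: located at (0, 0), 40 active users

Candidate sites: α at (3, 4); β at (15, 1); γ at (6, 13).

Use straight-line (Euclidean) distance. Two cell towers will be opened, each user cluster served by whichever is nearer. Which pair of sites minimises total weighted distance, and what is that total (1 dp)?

{α, β}, total 1183.3

Evaluate every pair (each demand assigned to the nearer of the two):
  {α, β}: total = 1183.3
  {α, γ}: total = 1298.4
  {β, γ}: total = 1914.0
Best pair: {α, β} with total 1183.3.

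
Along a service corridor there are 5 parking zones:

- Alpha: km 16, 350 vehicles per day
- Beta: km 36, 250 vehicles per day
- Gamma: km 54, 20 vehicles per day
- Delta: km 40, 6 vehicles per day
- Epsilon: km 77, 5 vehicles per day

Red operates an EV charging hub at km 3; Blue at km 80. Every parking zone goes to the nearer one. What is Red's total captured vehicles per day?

606

The indifferent point is the midpoint (3+80)/2 = 41.5; parking zones left of it (closer to Red at 3) go to Red, those right go to Blue.
  Alpha at 16 (w=350) → Red
  Beta at 36 (w=250) → Red
  Delta at 40 (w=6) → Red
  Gamma at 54 (w=20) → Blue
  Epsilon at 77 (w=5) → Blue
Red captures 606; Blue captures 25.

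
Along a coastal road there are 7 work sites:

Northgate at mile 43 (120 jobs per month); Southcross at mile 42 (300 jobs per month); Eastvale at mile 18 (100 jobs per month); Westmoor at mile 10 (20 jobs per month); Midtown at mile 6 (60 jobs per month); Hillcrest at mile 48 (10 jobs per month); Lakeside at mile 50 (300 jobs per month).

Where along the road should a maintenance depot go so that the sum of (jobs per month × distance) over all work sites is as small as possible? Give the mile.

For a sum of weighted absolute distances on a line, the optimum is the weighted median (not the mean). Total weight W = 910; half-weight = 455.
Sort by position and accumulate weight:
  mile 6 (Midtown, w=60) → cum 60
  mile 10 (Westmoor, w=20) → cum 80
  mile 18 (Eastvale, w=100) → cum 180
  mile 42 (Southcross, w=300) → cum 480  ≥ 455 → median here
  mile 43 (Northgate, w=120) → cum 600
  mile 48 (Hillcrest, w=10) → cum 610
  mile 50 (Lakeside, w=300) → cum 910
Optimal location: mile 42.

x = 42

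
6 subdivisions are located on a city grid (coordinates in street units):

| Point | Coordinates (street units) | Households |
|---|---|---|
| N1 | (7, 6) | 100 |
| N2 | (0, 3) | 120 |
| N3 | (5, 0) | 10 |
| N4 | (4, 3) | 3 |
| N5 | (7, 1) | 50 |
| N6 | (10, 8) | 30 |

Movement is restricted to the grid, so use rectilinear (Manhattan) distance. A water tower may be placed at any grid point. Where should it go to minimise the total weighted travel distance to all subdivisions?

Manhattan distance separates: Σwᵢ(|x−xᵢ|+|y−yᵢ|) = Σwᵢ|x−xᵢ| + Σwᵢ|y−yᵢ|, so x and y are optimised independently as 1-D weighted medians.
Total weight W = 313; half = 156.5.
x-coordinate, sorted with cumulative weight:
  x=0 (N2, w=120) cum 120
  x=4 (N4, w=3) cum 123
  x=5 (N3, w=10) cum 133
  x=7 (N1, w=100) cum 233  ← median
  x=7 (N5, w=50) cum 283
  x=10 (N6, w=30) cum 313
⇒ x* = 7
y-coordinate, sorted with cumulative weight:
  y=0 (N3, w=10) cum 10
  y=1 (N5, w=50) cum 60
  y=3 (N2, w=120) cum 180  ← median
  y=3 (N4, w=3) cum 183
  y=6 (N1, w=100) cum 283
  y=8 (N6, w=30) cum 313
⇒ y* = 3

(7, 3)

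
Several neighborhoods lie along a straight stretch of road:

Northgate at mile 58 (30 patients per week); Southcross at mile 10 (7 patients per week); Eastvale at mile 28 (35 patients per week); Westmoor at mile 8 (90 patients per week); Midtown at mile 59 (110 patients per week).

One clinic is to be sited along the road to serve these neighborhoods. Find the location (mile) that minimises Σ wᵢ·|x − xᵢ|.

x = 58

For a sum of weighted absolute distances on a line, the optimum is the weighted median (not the mean). Total weight W = 272; half-weight = 136.
Sort by position and accumulate weight:
  mile 8 (Westmoor, w=90) → cum 90
  mile 10 (Southcross, w=7) → cum 97
  mile 28 (Eastvale, w=35) → cum 132
  mile 58 (Northgate, w=30) → cum 162  ≥ 136 → median here
  mile 59 (Midtown, w=110) → cum 272
Optimal location: mile 58.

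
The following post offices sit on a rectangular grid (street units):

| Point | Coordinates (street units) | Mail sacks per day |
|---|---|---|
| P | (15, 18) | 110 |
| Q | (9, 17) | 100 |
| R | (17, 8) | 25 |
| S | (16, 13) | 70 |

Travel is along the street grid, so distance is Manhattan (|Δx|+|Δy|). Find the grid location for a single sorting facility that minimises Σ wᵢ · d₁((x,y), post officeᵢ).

(15, 17)

Manhattan distance separates: Σwᵢ(|x−xᵢ|+|y−yᵢ|) = Σwᵢ|x−xᵢ| + Σwᵢ|y−yᵢ|, so x and y are optimised independently as 1-D weighted medians.
Total weight W = 305; half = 152.5.
x-coordinate, sorted with cumulative weight:
  x=9 (Q, w=100) cum 100
  x=15 (P, w=110) cum 210  ← median
  x=16 (S, w=70) cum 280
  x=17 (R, w=25) cum 305
⇒ x* = 15
y-coordinate, sorted with cumulative weight:
  y=8 (R, w=25) cum 25
  y=13 (S, w=70) cum 95
  y=17 (Q, w=100) cum 195  ← median
  y=18 (P, w=110) cum 305
⇒ y* = 17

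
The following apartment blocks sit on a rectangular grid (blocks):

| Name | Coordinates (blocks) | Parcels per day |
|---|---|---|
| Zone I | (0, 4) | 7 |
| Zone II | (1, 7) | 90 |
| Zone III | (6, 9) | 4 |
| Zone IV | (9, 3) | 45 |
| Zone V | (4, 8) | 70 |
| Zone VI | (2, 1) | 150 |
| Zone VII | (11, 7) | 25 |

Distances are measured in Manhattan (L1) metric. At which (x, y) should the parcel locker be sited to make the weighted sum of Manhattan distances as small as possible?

Manhattan distance separates: Σwᵢ(|x−xᵢ|+|y−yᵢ|) = Σwᵢ|x−xᵢ| + Σwᵢ|y−yᵢ|, so x and y are optimised independently as 1-D weighted medians.
Total weight W = 391; half = 195.5.
x-coordinate, sorted with cumulative weight:
  x=0 (Zone I, w=7) cum 7
  x=1 (Zone II, w=90) cum 97
  x=2 (Zone VI, w=150) cum 247  ← median
  x=4 (Zone V, w=70) cum 317
  x=6 (Zone III, w=4) cum 321
  x=9 (Zone IV, w=45) cum 366
  x=11 (Zone VII, w=25) cum 391
⇒ x* = 2
y-coordinate, sorted with cumulative weight:
  y=1 (Zone VI, w=150) cum 150
  y=3 (Zone IV, w=45) cum 195
  y=4 (Zone I, w=7) cum 202  ← median
  y=7 (Zone II, w=90) cum 292
  y=7 (Zone VII, w=25) cum 317
  y=8 (Zone V, w=70) cum 387
  y=9 (Zone III, w=4) cum 391
⇒ y* = 4

(2, 4)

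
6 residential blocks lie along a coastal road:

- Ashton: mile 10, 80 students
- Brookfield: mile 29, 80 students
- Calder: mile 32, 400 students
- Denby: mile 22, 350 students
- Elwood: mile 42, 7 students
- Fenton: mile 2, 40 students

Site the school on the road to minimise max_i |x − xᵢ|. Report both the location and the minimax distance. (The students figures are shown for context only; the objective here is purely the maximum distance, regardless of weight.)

The 1-center on a line is the midpoint of the two extreme points: leftmost at 2, rightmost at 42.
Optimal location = (2 + 42)/2 = 22; maximum distance = (42 − 2)/2 = 20.

location 22, max distance 20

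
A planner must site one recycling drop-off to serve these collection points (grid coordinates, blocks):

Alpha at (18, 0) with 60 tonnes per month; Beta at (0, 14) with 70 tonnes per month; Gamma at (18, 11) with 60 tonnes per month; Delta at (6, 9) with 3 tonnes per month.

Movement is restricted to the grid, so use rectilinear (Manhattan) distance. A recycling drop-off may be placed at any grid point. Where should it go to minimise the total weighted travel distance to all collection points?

Manhattan distance separates: Σwᵢ(|x−xᵢ|+|y−yᵢ|) = Σwᵢ|x−xᵢ| + Σwᵢ|y−yᵢ|, so x and y are optimised independently as 1-D weighted medians.
Total weight W = 193; half = 96.5.
x-coordinate, sorted with cumulative weight:
  x=0 (Beta, w=70) cum 70
  x=6 (Delta, w=3) cum 73
  x=18 (Alpha, w=60) cum 133  ← median
  x=18 (Gamma, w=60) cum 193
⇒ x* = 18
y-coordinate, sorted with cumulative weight:
  y=0 (Alpha, w=60) cum 60
  y=9 (Delta, w=3) cum 63
  y=11 (Gamma, w=60) cum 123  ← median
  y=14 (Beta, w=70) cum 193
⇒ y* = 11

(18, 11)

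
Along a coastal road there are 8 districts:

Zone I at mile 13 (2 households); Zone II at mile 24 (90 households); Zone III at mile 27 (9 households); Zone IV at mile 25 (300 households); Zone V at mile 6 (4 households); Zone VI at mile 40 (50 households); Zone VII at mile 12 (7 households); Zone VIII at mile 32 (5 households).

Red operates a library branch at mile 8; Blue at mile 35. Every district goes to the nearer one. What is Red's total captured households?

The indifferent point is the midpoint (8+35)/2 = 21.5; districts left of it (closer to Red at 8) go to Red, those right go to Blue.
  Zone V at 6 (w=4) → Red
  Zone VII at 12 (w=7) → Red
  Zone I at 13 (w=2) → Red
  Zone II at 24 (w=90) → Blue
  Zone IV at 25 (w=300) → Blue
  Zone III at 27 (w=9) → Blue
  Zone VIII at 32 (w=5) → Blue
  Zone VI at 40 (w=50) → Blue
Red captures 13; Blue captures 454.

13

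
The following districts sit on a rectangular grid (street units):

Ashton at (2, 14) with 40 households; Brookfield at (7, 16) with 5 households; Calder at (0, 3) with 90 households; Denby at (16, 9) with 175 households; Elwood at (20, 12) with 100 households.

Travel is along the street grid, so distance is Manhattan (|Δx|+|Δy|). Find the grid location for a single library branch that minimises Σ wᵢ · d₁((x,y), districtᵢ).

(16, 9)

Manhattan distance separates: Σwᵢ(|x−xᵢ|+|y−yᵢ|) = Σwᵢ|x−xᵢ| + Σwᵢ|y−yᵢ|, so x and y are optimised independently as 1-D weighted medians.
Total weight W = 410; half = 205.
x-coordinate, sorted with cumulative weight:
  x=0 (Calder, w=90) cum 90
  x=2 (Ashton, w=40) cum 130
  x=7 (Brookfield, w=5) cum 135
  x=16 (Denby, w=175) cum 310  ← median
  x=20 (Elwood, w=100) cum 410
⇒ x* = 16
y-coordinate, sorted with cumulative weight:
  y=3 (Calder, w=90) cum 90
  y=9 (Denby, w=175) cum 265  ← median
  y=12 (Elwood, w=100) cum 365
  y=14 (Ashton, w=40) cum 405
  y=16 (Brookfield, w=5) cum 410
⇒ y* = 9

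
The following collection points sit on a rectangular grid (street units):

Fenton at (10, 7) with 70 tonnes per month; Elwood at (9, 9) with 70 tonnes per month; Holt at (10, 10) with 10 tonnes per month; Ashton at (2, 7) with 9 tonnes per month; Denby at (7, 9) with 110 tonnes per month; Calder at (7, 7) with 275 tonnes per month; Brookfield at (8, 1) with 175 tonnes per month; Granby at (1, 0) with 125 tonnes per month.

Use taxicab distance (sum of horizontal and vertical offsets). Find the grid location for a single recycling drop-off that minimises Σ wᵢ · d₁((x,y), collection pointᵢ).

(7, 7)

Manhattan distance separates: Σwᵢ(|x−xᵢ|+|y−yᵢ|) = Σwᵢ|x−xᵢ| + Σwᵢ|y−yᵢ|, so x and y are optimised independently as 1-D weighted medians.
Total weight W = 844; half = 422.
x-coordinate, sorted with cumulative weight:
  x=1 (Granby, w=125) cum 125
  x=2 (Ashton, w=9) cum 134
  x=7 (Denby, w=110) cum 244
  x=7 (Calder, w=275) cum 519  ← median
  x=8 (Brookfield, w=175) cum 694
  x=9 (Elwood, w=70) cum 764
  x=10 (Fenton, w=70) cum 834
  x=10 (Holt, w=10) cum 844
⇒ x* = 7
y-coordinate, sorted with cumulative weight:
  y=0 (Granby, w=125) cum 125
  y=1 (Brookfield, w=175) cum 300
  y=7 (Fenton, w=70) cum 370
  y=7 (Ashton, w=9) cum 379
  y=7 (Calder, w=275) cum 654  ← median
  y=9 (Elwood, w=70) cum 724
  y=9 (Denby, w=110) cum 834
  y=10 (Holt, w=10) cum 844
⇒ y* = 7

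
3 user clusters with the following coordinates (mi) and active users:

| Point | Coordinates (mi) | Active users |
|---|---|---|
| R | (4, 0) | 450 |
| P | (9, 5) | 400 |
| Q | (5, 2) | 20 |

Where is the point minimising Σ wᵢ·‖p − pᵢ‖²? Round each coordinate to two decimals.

The minimiser of Σwᵢ‖p−pᵢ‖² is the weighted centroid p* = (Σwᵢpᵢ)/(Σwᵢ).
Σwᵢ = 870.
Σwᵢxᵢ = 450·4 + 400·9 + 20·5 = 5500.
Σwᵢyᵢ = 450·0 + 400·5 + 20·2 = 2040.
x* = 5500/870 = 6.32, y* = 2040/870 = 2.34.

(6.32, 2.34)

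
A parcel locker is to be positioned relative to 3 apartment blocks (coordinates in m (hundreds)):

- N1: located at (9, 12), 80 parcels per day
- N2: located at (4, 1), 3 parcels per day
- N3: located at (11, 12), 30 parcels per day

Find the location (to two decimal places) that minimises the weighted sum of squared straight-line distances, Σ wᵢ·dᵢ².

The minimiser of Σwᵢ‖p−pᵢ‖² is the weighted centroid p* = (Σwᵢpᵢ)/(Σwᵢ).
Σwᵢ = 113.
Σwᵢxᵢ = 80·9 + 3·4 + 30·11 = 1062.
Σwᵢyᵢ = 80·12 + 3·1 + 30·12 = 1323.
x* = 1062/113 = 9.40, y* = 1323/113 = 11.71.

(9.40, 11.71)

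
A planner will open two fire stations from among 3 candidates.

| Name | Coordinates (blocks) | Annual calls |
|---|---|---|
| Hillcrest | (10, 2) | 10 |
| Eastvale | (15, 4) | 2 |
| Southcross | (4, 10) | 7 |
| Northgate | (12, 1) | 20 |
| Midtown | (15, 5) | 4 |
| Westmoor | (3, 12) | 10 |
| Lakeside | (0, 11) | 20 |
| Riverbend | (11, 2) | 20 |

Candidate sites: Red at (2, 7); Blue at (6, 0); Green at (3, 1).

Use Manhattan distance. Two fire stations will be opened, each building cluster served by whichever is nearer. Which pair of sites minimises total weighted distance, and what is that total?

Evaluate every pair (each demand assigned to the nearer of the two):
  {Red, Blue}: total = 637
  {Red, Green}: total = 745
  {Blue, Green}: total = 862
Best pair: {Red, Blue} with total 637.

{Red, Blue}, total 637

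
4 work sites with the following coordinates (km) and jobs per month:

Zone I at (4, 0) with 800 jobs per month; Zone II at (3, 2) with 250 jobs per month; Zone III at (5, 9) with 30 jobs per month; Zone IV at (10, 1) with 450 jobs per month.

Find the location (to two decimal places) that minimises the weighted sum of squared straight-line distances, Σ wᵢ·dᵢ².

(5.62, 0.80)

The minimiser of Σwᵢ‖p−pᵢ‖² is the weighted centroid p* = (Σwᵢpᵢ)/(Σwᵢ).
Σwᵢ = 1530.
Σwᵢxᵢ = 800·4 + 250·3 + 30·5 + 450·10 = 8600.
Σwᵢyᵢ = 800·0 + 250·2 + 30·9 + 450·1 = 1220.
x* = 8600/1530 = 5.62, y* = 1220/1530 = 0.80.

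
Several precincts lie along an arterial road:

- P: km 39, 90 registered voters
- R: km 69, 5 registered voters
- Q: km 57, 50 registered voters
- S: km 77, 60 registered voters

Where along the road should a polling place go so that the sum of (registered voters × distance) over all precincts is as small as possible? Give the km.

x = 57

For a sum of weighted absolute distances on a line, the optimum is the weighted median (not the mean). Total weight W = 205; half-weight = 102.5.
Sort by position and accumulate weight:
  km 39 (P, w=90) → cum 90
  km 57 (Q, w=50) → cum 140  ≥ 102.5 → median here
  km 69 (R, w=5) → cum 145
  km 77 (S, w=60) → cum 205
Optimal location: km 57.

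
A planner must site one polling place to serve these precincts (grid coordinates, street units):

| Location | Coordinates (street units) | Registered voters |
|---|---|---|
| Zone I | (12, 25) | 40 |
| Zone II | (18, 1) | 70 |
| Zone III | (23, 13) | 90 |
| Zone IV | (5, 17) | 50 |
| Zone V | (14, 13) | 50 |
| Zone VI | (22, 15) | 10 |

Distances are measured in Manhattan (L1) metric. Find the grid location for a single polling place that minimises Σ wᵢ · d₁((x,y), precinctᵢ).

(18, 13)

Manhattan distance separates: Σwᵢ(|x−xᵢ|+|y−yᵢ|) = Σwᵢ|x−xᵢ| + Σwᵢ|y−yᵢ|, so x and y are optimised independently as 1-D weighted medians.
Total weight W = 310; half = 155.
x-coordinate, sorted with cumulative weight:
  x=5 (Zone IV, w=50) cum 50
  x=12 (Zone I, w=40) cum 90
  x=14 (Zone V, w=50) cum 140
  x=18 (Zone II, w=70) cum 210  ← median
  x=22 (Zone VI, w=10) cum 220
  x=23 (Zone III, w=90) cum 310
⇒ x* = 18
y-coordinate, sorted with cumulative weight:
  y=1 (Zone II, w=70) cum 70
  y=13 (Zone III, w=90) cum 160  ← median
  y=13 (Zone V, w=50) cum 210
  y=15 (Zone VI, w=10) cum 220
  y=17 (Zone IV, w=50) cum 270
  y=25 (Zone I, w=40) cum 310
⇒ y* = 13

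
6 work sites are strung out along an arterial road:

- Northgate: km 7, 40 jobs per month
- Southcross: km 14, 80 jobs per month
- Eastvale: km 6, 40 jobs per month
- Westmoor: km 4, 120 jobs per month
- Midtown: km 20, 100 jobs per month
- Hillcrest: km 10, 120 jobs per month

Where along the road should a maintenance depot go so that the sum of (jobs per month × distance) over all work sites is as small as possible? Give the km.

x = 10

For a sum of weighted absolute distances on a line, the optimum is the weighted median (not the mean). Total weight W = 500; half-weight = 250.
Sort by position and accumulate weight:
  km 4 (Westmoor, w=120) → cum 120
  km 6 (Eastvale, w=40) → cum 160
  km 7 (Northgate, w=40) → cum 200
  km 10 (Hillcrest, w=120) → cum 320  ≥ 250 → median here
  km 14 (Southcross, w=80) → cum 400
  km 20 (Midtown, w=100) → cum 500
Optimal location: km 10.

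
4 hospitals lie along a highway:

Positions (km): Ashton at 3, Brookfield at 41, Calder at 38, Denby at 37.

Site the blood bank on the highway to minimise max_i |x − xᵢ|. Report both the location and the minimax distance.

The 1-center on a line is the midpoint of the two extreme points: leftmost at 3, rightmost at 41.
Optimal location = (3 + 41)/2 = 22; maximum distance = (41 − 3)/2 = 19.

location 22, max distance 19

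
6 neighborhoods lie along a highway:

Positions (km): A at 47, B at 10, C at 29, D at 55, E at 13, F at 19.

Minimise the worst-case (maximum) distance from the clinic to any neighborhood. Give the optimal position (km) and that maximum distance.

location 32.5, max distance 22.5

The 1-center on a line is the midpoint of the two extreme points: leftmost at 10, rightmost at 55.
Optimal location = (10 + 55)/2 = 32.5; maximum distance = (55 − 10)/2 = 22.5.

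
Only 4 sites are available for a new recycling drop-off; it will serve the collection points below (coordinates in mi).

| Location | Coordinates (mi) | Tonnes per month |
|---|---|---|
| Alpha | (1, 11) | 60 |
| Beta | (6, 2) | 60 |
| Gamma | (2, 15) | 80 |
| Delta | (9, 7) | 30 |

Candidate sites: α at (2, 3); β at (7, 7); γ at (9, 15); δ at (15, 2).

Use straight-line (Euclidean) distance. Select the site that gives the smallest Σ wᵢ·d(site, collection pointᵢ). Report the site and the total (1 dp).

Total weighted distance at each candidate:
  α (2, 3): total = 1933.0
  β (7, 7): total = 1553.3
  γ (9, 15): total = 2137.2
  δ (15, 2): total = 3243.7
Minimum is at β with total 1553.3 mi.

β, total 1553.3 mi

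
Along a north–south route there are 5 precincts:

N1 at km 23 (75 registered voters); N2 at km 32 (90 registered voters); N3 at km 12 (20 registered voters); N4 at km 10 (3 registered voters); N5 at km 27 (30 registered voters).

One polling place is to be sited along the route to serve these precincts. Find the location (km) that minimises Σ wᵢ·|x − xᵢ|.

For a sum of weighted absolute distances on a line, the optimum is the weighted median (not the mean). Total weight W = 218; half-weight = 109.
Sort by position and accumulate weight:
  km 10 (N4, w=3) → cum 3
  km 12 (N3, w=20) → cum 23
  km 23 (N1, w=75) → cum 98
  km 27 (N5, w=30) → cum 128  ≥ 109 → median here
  km 32 (N2, w=90) → cum 218
Optimal location: km 27.

x = 27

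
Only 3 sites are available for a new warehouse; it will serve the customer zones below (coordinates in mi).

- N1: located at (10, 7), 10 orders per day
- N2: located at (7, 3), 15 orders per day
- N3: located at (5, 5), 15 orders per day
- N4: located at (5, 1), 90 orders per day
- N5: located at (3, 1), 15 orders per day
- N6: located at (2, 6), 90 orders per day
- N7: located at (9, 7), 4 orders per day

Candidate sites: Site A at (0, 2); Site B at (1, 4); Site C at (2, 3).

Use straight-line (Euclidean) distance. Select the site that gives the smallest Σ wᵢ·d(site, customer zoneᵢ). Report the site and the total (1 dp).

Site C, total 878.8 mi

Total weighted distance at each candidate:
  Site A (0, 2): total = 1255.4
  Site B (1, 4): total = 987.5
  Site C (2, 3): total = 878.8
Minimum is at Site C with total 878.8 mi.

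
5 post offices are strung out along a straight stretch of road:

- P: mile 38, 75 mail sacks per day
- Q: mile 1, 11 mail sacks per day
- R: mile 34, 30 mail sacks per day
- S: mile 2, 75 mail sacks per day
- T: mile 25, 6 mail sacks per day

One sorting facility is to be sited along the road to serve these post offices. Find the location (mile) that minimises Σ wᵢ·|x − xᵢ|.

For a sum of weighted absolute distances on a line, the optimum is the weighted median (not the mean). Total weight W = 197; half-weight = 98.5.
Sort by position and accumulate weight:
  mile 1 (Q, w=11) → cum 11
  mile 2 (S, w=75) → cum 86
  mile 25 (T, w=6) → cum 92
  mile 34 (R, w=30) → cum 122  ≥ 98.5 → median here
  mile 38 (P, w=75) → cum 197
Optimal location: mile 34.

x = 34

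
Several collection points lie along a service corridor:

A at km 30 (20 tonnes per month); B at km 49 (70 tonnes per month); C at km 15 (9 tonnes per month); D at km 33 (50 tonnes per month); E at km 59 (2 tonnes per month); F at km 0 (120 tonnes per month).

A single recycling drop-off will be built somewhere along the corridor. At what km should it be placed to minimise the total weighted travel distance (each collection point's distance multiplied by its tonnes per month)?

For a sum of weighted absolute distances on a line, the optimum is the weighted median (not the mean). Total weight W = 271; half-weight = 135.5.
Sort by position and accumulate weight:
  km 0 (F, w=120) → cum 120
  km 15 (C, w=9) → cum 129
  km 30 (A, w=20) → cum 149  ≥ 135.5 → median here
  km 33 (D, w=50) → cum 199
  km 49 (B, w=70) → cum 269
  km 59 (E, w=2) → cum 271
Optimal location: km 30.

x = 30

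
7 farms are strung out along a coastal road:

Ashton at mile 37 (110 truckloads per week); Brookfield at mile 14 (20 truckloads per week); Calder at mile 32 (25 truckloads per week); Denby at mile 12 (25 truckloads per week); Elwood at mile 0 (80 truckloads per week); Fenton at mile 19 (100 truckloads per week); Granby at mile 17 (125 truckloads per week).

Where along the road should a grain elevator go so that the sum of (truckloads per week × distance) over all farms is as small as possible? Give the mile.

For a sum of weighted absolute distances on a line, the optimum is the weighted median (not the mean). Total weight W = 485; half-weight = 242.5.
Sort by position and accumulate weight:
  mile 0 (Elwood, w=80) → cum 80
  mile 12 (Denby, w=25) → cum 105
  mile 14 (Brookfield, w=20) → cum 125
  mile 17 (Granby, w=125) → cum 250  ≥ 242.5 → median here
  mile 19 (Fenton, w=100) → cum 350
  mile 32 (Calder, w=25) → cum 375
  mile 37 (Ashton, w=110) → cum 485
Optimal location: mile 17.

x = 17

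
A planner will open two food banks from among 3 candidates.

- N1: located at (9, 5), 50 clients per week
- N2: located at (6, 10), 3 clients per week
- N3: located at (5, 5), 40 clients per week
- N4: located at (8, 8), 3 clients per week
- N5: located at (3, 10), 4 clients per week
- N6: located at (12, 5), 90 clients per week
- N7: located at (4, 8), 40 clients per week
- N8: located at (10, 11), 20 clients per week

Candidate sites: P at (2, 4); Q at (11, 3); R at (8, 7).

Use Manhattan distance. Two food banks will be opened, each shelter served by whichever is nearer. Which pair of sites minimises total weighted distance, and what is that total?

Evaluate every pair (each demand assigned to the nearer of the two):
  {Q, R}: total = 990
  {P, Q}: total = 1132
  {P, R}: total = 1216
Best pair: {Q, R} with total 990.

{Q, R}, total 990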